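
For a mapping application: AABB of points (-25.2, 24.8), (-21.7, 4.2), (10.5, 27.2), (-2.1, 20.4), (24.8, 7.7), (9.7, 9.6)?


x range: [-25.2, 24.8]
y range: [4.2, 27.2]
Bounding box: (-25.2,4.2) to (24.8,27.2)

(-25.2,4.2) to (24.8,27.2)


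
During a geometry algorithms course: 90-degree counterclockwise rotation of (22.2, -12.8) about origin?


90° CCW: (x,y) -> (-y, x)
(22.2,-12.8) -> (12.8, 22.2)

(12.8, 22.2)


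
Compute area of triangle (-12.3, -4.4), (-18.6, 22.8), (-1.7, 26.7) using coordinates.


Area = |x_A(y_B-y_C) + x_B(y_C-y_A) + x_C(y_A-y_B)|/2
= |47.97 + (-578.46) + 46.24|/2
= 484.25/2 = 242.125

242.125


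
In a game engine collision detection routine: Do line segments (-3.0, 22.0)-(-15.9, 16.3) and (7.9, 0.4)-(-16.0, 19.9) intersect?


Cross products: d1=-303.69, d2=84.09, d3=340.77, d4=-47.01
d1*d2 < 0 and d3*d4 < 0? yes

Yes, they intersect


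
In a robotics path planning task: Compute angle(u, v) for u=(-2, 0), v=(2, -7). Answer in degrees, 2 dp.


u.v = -4, |u| = sqrt(4) = 2, |v| = sqrt(53) = 7.2801
cos(theta) = u.v/(|u||v|) = -4/sqrt(212) = -0.274721
theta = acos(-0.274721) = 105.95 degrees

105.95 degrees


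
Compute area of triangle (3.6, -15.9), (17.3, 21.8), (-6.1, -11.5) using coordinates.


Area = |x_A(y_B-y_C) + x_B(y_C-y_A) + x_C(y_A-y_B)|/2
= |119.88 + 76.12 + 229.97|/2
= 425.97/2 = 212.985

212.985


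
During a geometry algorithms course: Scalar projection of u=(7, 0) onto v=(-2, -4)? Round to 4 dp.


u.v = -14, |v| = sqrt(20) = 4.4721
Scalar projection = u.v / |v| = -14 / sqrt(20) = -3.1305

-3.1305


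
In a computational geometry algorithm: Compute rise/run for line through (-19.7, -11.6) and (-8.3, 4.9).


slope = (y2-y1)/(x2-x1) = (4.9-(-11.6))/((-8.3)-(-19.7)) = 16.5/11.4 = 1.4474

1.4474


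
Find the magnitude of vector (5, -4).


|u| = sqrt(5^2 + (-4)^2) = sqrt(41) = 6.4031

6.4031


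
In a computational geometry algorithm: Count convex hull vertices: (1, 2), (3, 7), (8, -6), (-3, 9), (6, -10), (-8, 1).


Convex hull vertices (CCW): (-8, 1), (6, -10), (8, -6), (3, 7), (-3, 9)
Count = 5

5


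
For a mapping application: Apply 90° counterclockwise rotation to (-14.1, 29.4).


90° CCW: (x,y) -> (-y, x)
(-14.1,29.4) -> (-29.4, -14.1)

(-29.4, -14.1)


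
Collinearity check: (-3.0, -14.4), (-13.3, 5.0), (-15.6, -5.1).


Cross product: ((-13.3)-(-3))*((-5.1)-(-14.4)) - (5-(-14.4))*((-15.6)-(-3))
= 148.65

No, not collinear


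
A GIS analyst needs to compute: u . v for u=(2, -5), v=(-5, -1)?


u . v = u_x*v_x + u_y*v_y = 2*(-5) + (-5)*(-1)
= (-10) + 5 = -5

-5


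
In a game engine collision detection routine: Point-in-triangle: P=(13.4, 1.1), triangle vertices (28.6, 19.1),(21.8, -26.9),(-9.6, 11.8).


Cross products: AB x AP = -576.8, BC x BP = -554.12, CA x CP = -576.64
All same sign? yes

Yes, inside


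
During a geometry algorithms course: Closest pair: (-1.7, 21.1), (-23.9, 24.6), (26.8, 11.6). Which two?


d(P0,P1) = 22.4742, d(P0,P2) = 30.0416, d(P1,P2) = 52.3401
Closest: P0 and P1

Closest pair: (-1.7, 21.1) and (-23.9, 24.6), distance = 22.4742


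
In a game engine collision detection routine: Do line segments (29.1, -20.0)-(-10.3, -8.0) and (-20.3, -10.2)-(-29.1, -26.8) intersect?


Cross products: d1=906.28, d2=146.64, d3=206.68, d4=966.32
d1*d2 < 0 and d3*d4 < 0? no

No, they don't intersect


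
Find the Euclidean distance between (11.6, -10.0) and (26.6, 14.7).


dx=15, dy=24.7
d^2 = 15^2 + 24.7^2 = 835.09
d = sqrt(835.09) = 28.8979

28.8979


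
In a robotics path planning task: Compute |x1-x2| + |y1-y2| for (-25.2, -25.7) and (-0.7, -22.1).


|(-25.2)-(-0.7)| + |(-25.7)-(-22.1)| = 24.5 + 3.6 = 28.1

28.1


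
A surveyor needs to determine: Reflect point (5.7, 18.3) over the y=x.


Reflection over y=x: (x,y) -> (y,x)
(5.7, 18.3) -> (18.3, 5.7)

(18.3, 5.7)


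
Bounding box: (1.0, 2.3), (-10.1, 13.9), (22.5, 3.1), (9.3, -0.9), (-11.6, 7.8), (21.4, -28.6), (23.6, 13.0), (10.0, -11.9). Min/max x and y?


x range: [-11.6, 23.6]
y range: [-28.6, 13.9]
Bounding box: (-11.6,-28.6) to (23.6,13.9)

(-11.6,-28.6) to (23.6,13.9)


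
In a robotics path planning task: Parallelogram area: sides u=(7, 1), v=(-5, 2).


|u x v| = |7*2 - 1*(-5)|
= |14 - (-5)| = 19

19


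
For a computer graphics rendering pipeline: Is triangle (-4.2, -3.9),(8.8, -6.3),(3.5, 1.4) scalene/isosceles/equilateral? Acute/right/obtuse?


Side lengths squared: AB^2=174.76, BC^2=87.38, CA^2=87.38
Sorted: [87.38, 87.38, 174.76]
By sides: Isosceles, By angles: Right

Isosceles, Right


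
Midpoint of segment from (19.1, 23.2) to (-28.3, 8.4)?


M = ((19.1+(-28.3))/2, (23.2+8.4)/2)
= (-4.6, 15.8)

(-4.6, 15.8)


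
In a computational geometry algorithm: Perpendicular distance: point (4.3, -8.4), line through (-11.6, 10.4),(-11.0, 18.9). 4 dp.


|cross product| = 146.43
|line direction| = sqrt(72.61) = 8.5212
Distance = 146.43/sqrt(72.61) = 17.1843

17.1843


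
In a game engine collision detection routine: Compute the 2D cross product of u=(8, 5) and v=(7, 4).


u x v = u_x*v_y - u_y*v_x = 8*4 - 5*7
= 32 - 35 = -3

-3


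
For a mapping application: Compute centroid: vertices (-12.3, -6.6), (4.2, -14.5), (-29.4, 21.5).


Centroid = ((x_A+x_B+x_C)/3, (y_A+y_B+y_C)/3)
= (((-12.3)+4.2+(-29.4))/3, ((-6.6)+(-14.5)+21.5)/3)
= (-12.5, 0.1333)

(-12.5, 0.1333)


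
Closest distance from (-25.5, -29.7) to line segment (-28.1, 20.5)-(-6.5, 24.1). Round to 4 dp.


Project P onto AB: t = 0 (clamped to [0,1])
Closest point on segment: (-28.1, 20.5)
Distance: 50.2673

50.2673


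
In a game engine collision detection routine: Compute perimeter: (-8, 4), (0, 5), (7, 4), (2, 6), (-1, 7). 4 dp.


Sides: (-8, 4)->(0, 5): sqrt(65) = 8.062258, (0, 5)->(7, 4): sqrt(50) = 7.071068, (7, 4)->(2, 6): sqrt(29) = 5.385165, (2, 6)->(-1, 7): sqrt(10) = 3.162278, (-1, 7)->(-8, 4): sqrt(58) = 7.615773
Sum = 31.296542
Perimeter = 31.2965

31.2965


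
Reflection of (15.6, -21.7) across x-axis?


Reflection over x-axis: (x,y) -> (x,-y)
(15.6, -21.7) -> (15.6, 21.7)

(15.6, 21.7)


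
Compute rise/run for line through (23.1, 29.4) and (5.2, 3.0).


slope = (y2-y1)/(x2-x1) = (3-29.4)/(5.2-23.1) = (-26.4)/(-17.9) = 1.4749

1.4749


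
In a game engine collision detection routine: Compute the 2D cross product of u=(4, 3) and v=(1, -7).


u x v = u_x*v_y - u_y*v_x = 4*(-7) - 3*1
= (-28) - 3 = -31

-31


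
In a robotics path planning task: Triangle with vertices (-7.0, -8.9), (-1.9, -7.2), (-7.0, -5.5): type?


Side lengths squared: AB^2=28.9, BC^2=28.9, CA^2=11.56
Sorted: [11.56, 28.9, 28.9]
By sides: Isosceles, By angles: Acute

Isosceles, Acute


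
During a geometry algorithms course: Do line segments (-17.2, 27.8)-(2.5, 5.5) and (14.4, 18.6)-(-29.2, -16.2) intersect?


Cross products: d1=-1500.8, d2=157.04, d3=523.44, d4=-1134.4
d1*d2 < 0 and d3*d4 < 0? yes

Yes, they intersect


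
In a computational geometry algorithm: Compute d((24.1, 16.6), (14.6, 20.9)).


dx=-9.5, dy=4.3
d^2 = (-9.5)^2 + 4.3^2 = 108.74
d = sqrt(108.74) = 10.4278

10.4278


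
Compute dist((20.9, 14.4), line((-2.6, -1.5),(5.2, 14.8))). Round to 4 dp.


|cross product| = 259.03
|line direction| = sqrt(326.53) = 18.0701
Distance = 259.03/sqrt(326.53) = 14.3347

14.3347


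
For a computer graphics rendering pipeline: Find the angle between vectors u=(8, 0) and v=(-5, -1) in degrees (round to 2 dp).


u.v = -40, |u| = sqrt(64) = 8, |v| = sqrt(26) = 5.099
cos(theta) = u.v/(|u||v|) = -40/sqrt(1664) = -0.980581
theta = acos(-0.980581) = 168.69 degrees

168.69 degrees


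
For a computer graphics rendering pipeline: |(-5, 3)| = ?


|u| = sqrt((-5)^2 + 3^2) = sqrt(34) = 5.831

5.831


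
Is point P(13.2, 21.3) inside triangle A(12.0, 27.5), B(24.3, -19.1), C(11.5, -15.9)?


Cross products: AB x AP = -20.34, BC x BP = -481.6, CA x CP = -55.18
All same sign? yes

Yes, inside


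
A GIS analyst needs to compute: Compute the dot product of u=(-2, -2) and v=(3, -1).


u . v = u_x*v_x + u_y*v_y = (-2)*3 + (-2)*(-1)
= (-6) + 2 = -4

-4


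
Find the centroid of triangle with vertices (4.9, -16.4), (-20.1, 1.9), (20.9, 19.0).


Centroid = ((x_A+x_B+x_C)/3, (y_A+y_B+y_C)/3)
= ((4.9+(-20.1)+20.9)/3, ((-16.4)+1.9+19)/3)
= (1.9, 1.5)

(1.9, 1.5)


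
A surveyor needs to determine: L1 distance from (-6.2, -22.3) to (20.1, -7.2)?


|(-6.2)-20.1| + |(-22.3)-(-7.2)| = 26.3 + 15.1 = 41.4

41.4


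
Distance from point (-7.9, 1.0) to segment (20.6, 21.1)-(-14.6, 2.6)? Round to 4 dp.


Project P onto AB: t = 0.8696 (clamped to [0,1])
Closest point on segment: (-10.009, 5.0129)
Distance: 4.5333

4.5333


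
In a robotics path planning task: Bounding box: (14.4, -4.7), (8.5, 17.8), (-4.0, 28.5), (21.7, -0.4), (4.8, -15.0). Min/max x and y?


x range: [-4, 21.7]
y range: [-15, 28.5]
Bounding box: (-4,-15) to (21.7,28.5)

(-4,-15) to (21.7,28.5)


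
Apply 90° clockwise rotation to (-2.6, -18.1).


90° CW: (x,y) -> (y, -x)
(-2.6,-18.1) -> (-18.1, 2.6)

(-18.1, 2.6)


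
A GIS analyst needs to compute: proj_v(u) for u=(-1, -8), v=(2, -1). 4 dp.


u.v = 6, |v| = sqrt(5) = 2.2361
Scalar projection = u.v / |v| = 6 / sqrt(5) = 2.6833

2.6833


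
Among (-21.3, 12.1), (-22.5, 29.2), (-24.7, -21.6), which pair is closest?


d(P0,P1) = 17.1421, d(P0,P2) = 33.8711, d(P1,P2) = 50.8476
Closest: P0 and P1

Closest pair: (-21.3, 12.1) and (-22.5, 29.2), distance = 17.1421


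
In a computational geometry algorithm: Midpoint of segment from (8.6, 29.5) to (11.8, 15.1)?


M = ((8.6+11.8)/2, (29.5+15.1)/2)
= (10.2, 22.3)

(10.2, 22.3)


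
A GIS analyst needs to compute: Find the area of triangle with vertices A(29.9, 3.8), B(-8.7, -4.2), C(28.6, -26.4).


Area = |x_A(y_B-y_C) + x_B(y_C-y_A) + x_C(y_A-y_B)|/2
= |663.78 + 262.74 + 228.8|/2
= 1155.32/2 = 577.66

577.66


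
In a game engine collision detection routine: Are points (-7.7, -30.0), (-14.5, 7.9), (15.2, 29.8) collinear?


Cross product: ((-14.5)-(-7.7))*(29.8-(-30)) - (7.9-(-30))*(15.2-(-7.7))
= -1274.55

No, not collinear


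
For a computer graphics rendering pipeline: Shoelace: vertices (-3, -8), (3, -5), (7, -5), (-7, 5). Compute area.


Shoelace sum: ((-3)*(-5) - 3*(-8)) + (3*(-5) - 7*(-5)) + (7*5 - (-7)*(-5)) + ((-7)*(-8) - (-3)*5)
= 130
Area = |130|/2 = 65

65


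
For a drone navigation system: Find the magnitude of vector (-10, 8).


|u| = sqrt((-10)^2 + 8^2) = sqrt(164) = 12.8062

12.8062


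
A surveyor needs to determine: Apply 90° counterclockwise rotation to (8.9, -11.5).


90° CCW: (x,y) -> (-y, x)
(8.9,-11.5) -> (11.5, 8.9)

(11.5, 8.9)


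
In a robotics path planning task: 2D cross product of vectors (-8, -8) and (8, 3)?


u x v = u_x*v_y - u_y*v_x = (-8)*3 - (-8)*8
= (-24) - (-64) = 40

40


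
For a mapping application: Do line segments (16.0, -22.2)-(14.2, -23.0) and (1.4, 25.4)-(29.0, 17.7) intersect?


Cross products: d1=-1201.34, d2=-1237.28, d3=-97.36, d4=-61.42
d1*d2 < 0 and d3*d4 < 0? no

No, they don't intersect


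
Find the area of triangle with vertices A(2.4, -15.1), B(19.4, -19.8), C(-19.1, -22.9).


Area = |x_A(y_B-y_C) + x_B(y_C-y_A) + x_C(y_A-y_B)|/2
= |7.44 + (-151.32) + (-89.77)|/2
= 233.65/2 = 116.825

116.825


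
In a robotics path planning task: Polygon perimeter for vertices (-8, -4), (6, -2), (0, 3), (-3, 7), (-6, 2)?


Sides: (-8, -4)->(6, -2): sqrt(200) = 14.142136, (6, -2)->(0, 3): sqrt(61) = 7.81025, (0, 3)->(-3, 7): sqrt(25) = 5, (-3, 7)->(-6, 2): sqrt(34) = 5.830952, (-6, 2)->(-8, -4): sqrt(40) = 6.324555
Sum = 39.107893
Perimeter = 39.1079

39.1079


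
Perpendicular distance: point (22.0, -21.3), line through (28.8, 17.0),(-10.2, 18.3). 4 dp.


|cross product| = 1502.54
|line direction| = sqrt(1522.69) = 39.0217
Distance = 1502.54/sqrt(1522.69) = 38.5053

38.5053


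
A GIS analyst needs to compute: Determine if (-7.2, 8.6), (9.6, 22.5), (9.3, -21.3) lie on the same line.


Cross product: (9.6-(-7.2))*((-21.3)-8.6) - (22.5-8.6)*(9.3-(-7.2))
= -731.67

No, not collinear


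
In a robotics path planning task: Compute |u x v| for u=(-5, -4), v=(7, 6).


|u x v| = |(-5)*6 - (-4)*7|
= |(-30) - (-28)| = 2

2


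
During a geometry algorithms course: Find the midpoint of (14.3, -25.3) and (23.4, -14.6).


M = ((14.3+23.4)/2, ((-25.3)+(-14.6))/2)
= (18.85, -19.95)

(18.85, -19.95)


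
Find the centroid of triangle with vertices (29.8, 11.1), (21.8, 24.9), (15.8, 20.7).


Centroid = ((x_A+x_B+x_C)/3, (y_A+y_B+y_C)/3)
= ((29.8+21.8+15.8)/3, (11.1+24.9+20.7)/3)
= (22.4667, 18.9)

(22.4667, 18.9)


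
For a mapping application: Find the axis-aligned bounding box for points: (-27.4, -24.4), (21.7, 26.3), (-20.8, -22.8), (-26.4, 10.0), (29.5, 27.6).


x range: [-27.4, 29.5]
y range: [-24.4, 27.6]
Bounding box: (-27.4,-24.4) to (29.5,27.6)

(-27.4,-24.4) to (29.5,27.6)


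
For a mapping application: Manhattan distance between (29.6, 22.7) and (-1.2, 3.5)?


|29.6-(-1.2)| + |22.7-3.5| = 30.8 + 19.2 = 50

50


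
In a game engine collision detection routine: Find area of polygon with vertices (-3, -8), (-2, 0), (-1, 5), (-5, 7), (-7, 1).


Shoelace sum: ((-3)*0 - (-2)*(-8)) + ((-2)*5 - (-1)*0) + ((-1)*7 - (-5)*5) + ((-5)*1 - (-7)*7) + ((-7)*(-8) - (-3)*1)
= 95
Area = |95|/2 = 47.5

47.5


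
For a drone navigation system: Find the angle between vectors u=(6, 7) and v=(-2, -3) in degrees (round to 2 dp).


u.v = -33, |u| = sqrt(85) = 9.2195, |v| = sqrt(13) = 3.6056
cos(theta) = u.v/(|u||v|) = -33/sqrt(1105) = -0.992734
theta = acos(-0.992734) = 173.09 degrees

173.09 degrees


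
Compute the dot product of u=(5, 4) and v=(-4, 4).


u . v = u_x*v_x + u_y*v_y = 5*(-4) + 4*4
= (-20) + 16 = -4

-4


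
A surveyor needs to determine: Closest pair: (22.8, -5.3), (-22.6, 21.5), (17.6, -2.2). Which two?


d(P0,P1) = 52.72, d(P0,P2) = 6.0539, d(P1,P2) = 46.6662
Closest: P0 and P2

Closest pair: (22.8, -5.3) and (17.6, -2.2), distance = 6.0539


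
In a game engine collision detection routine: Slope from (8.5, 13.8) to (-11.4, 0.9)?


slope = (y2-y1)/(x2-x1) = (0.9-13.8)/((-11.4)-8.5) = (-12.9)/(-19.9) = 0.6482

0.6482


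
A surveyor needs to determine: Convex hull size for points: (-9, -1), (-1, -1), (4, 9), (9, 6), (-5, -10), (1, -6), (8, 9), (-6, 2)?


Convex hull vertices (CCW): (-9, -1), (-5, -10), (1, -6), (9, 6), (8, 9), (4, 9), (-6, 2)
Count = 7

7


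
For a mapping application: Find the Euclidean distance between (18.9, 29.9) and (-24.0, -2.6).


dx=-42.9, dy=-32.5
d^2 = (-42.9)^2 + (-32.5)^2 = 2896.66
d = sqrt(2896.66) = 53.8206

53.8206


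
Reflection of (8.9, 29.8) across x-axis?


Reflection over x-axis: (x,y) -> (x,-y)
(8.9, 29.8) -> (8.9, -29.8)

(8.9, -29.8)


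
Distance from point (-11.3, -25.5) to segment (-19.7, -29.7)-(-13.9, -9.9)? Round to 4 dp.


Project P onto AB: t = 0.3098 (clamped to [0,1])
Closest point on segment: (-17.9031, -23.5658)
Distance: 6.8806

6.8806


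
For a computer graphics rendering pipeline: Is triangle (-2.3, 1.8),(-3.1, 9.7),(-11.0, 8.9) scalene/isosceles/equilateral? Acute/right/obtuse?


Side lengths squared: AB^2=63.05, BC^2=63.05, CA^2=126.1
Sorted: [63.05, 63.05, 126.1]
By sides: Isosceles, By angles: Right

Isosceles, Right


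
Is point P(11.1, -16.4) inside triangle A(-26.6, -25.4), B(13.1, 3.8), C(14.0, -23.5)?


Cross products: AB x AP = -743.54, BC x BP = -72.78, CA x CP = -293.77
All same sign? yes

Yes, inside


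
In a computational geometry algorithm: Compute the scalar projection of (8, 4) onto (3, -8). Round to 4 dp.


u.v = -8, |v| = sqrt(73) = 8.544
Scalar projection = u.v / |v| = -8 / sqrt(73) = -0.9363

-0.9363


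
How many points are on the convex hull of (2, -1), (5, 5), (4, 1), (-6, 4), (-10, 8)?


Convex hull vertices (CCW): (-10, 8), (-6, 4), (2, -1), (4, 1), (5, 5)
Count = 5

5


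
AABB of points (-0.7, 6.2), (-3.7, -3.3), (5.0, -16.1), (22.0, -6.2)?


x range: [-3.7, 22]
y range: [-16.1, 6.2]
Bounding box: (-3.7,-16.1) to (22,6.2)

(-3.7,-16.1) to (22,6.2)


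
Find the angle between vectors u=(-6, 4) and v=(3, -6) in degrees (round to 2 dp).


u.v = -42, |u| = sqrt(52) = 7.2111, |v| = sqrt(45) = 6.7082
cos(theta) = u.v/(|u||v|) = -42/sqrt(2340) = -0.868243
theta = acos(-0.868243) = 150.26 degrees

150.26 degrees


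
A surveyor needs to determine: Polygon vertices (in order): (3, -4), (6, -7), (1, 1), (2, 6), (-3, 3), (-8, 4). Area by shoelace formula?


Shoelace sum: (3*(-7) - 6*(-4)) + (6*1 - 1*(-7)) + (1*6 - 2*1) + (2*3 - (-3)*6) + ((-3)*4 - (-8)*3) + ((-8)*(-4) - 3*4)
= 76
Area = |76|/2 = 38

38


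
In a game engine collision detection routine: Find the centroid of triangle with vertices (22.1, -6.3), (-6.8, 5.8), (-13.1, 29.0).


Centroid = ((x_A+x_B+x_C)/3, (y_A+y_B+y_C)/3)
= ((22.1+(-6.8)+(-13.1))/3, ((-6.3)+5.8+29)/3)
= (0.7333, 9.5)

(0.7333, 9.5)


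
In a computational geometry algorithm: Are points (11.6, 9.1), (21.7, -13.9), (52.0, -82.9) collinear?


Cross product: (21.7-11.6)*((-82.9)-9.1) - ((-13.9)-9.1)*(52-11.6)
= 0

Yes, collinear


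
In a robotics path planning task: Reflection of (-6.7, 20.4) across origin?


Reflection over origin: (x,y) -> (-x,-y)
(-6.7, 20.4) -> (6.7, -20.4)

(6.7, -20.4)


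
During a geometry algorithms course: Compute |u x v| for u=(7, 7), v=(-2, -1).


|u x v| = |7*(-1) - 7*(-2)|
= |(-7) - (-14)| = 7

7


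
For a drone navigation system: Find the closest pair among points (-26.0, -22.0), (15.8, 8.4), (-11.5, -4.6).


d(P0,P1) = 51.6856, d(P0,P2) = 22.6497, d(P1,P2) = 30.2372
Closest: P0 and P2

Closest pair: (-26.0, -22.0) and (-11.5, -4.6), distance = 22.6497


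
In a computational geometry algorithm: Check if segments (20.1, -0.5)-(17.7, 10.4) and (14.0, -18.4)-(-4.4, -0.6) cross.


Cross products: d1=-437.94, d2=-595.78, d3=109.45, d4=267.29
d1*d2 < 0 and d3*d4 < 0? no

No, they don't intersect


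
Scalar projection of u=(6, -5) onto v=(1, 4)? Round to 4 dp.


u.v = -14, |v| = sqrt(17) = 4.1231
Scalar projection = u.v / |v| = -14 / sqrt(17) = -3.3955

-3.3955


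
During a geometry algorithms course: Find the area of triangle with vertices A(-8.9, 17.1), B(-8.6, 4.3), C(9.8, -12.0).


Area = |x_A(y_B-y_C) + x_B(y_C-y_A) + x_C(y_A-y_B)|/2
= |(-145.07) + 250.26 + 125.44|/2
= 230.63/2 = 115.315

115.315


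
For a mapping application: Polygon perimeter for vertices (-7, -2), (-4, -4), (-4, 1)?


Sides: (-7, -2)->(-4, -4): sqrt(13) = 3.605551, (-4, -4)->(-4, 1): sqrt(25) = 5, (-4, 1)->(-7, -2): sqrt(18) = 4.242641
Sum = 12.848192
Perimeter = 12.8482

12.8482


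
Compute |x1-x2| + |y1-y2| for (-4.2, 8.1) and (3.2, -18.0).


|(-4.2)-3.2| + |8.1-(-18)| = 7.4 + 26.1 = 33.5

33.5


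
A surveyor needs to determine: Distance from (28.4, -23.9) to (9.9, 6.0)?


dx=-18.5, dy=29.9
d^2 = (-18.5)^2 + 29.9^2 = 1236.26
d = sqrt(1236.26) = 35.1605

35.1605


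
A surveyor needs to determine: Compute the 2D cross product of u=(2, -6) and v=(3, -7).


u x v = u_x*v_y - u_y*v_x = 2*(-7) - (-6)*3
= (-14) - (-18) = 4

4


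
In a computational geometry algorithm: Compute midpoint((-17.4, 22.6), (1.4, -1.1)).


M = (((-17.4)+1.4)/2, (22.6+(-1.1))/2)
= (-8, 10.75)

(-8, 10.75)


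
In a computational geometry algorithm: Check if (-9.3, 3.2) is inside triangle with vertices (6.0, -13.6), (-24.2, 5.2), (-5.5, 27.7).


Cross products: AB x AP = -219.72, BC x BP = -372.65, CA x CP = -438.69
All same sign? yes

Yes, inside


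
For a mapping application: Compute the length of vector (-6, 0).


|u| = sqrt((-6)^2 + 0^2) = sqrt(36) = 6

6


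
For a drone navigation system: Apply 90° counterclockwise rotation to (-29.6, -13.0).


90° CCW: (x,y) -> (-y, x)
(-29.6,-13) -> (13, -29.6)

(13, -29.6)


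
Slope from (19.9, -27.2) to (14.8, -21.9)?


slope = (y2-y1)/(x2-x1) = ((-21.9)-(-27.2))/(14.8-19.9) = 5.3/(-5.1) = -1.0392

-1.0392


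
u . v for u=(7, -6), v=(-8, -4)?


u . v = u_x*v_x + u_y*v_y = 7*(-8) + (-6)*(-4)
= (-56) + 24 = -32

-32


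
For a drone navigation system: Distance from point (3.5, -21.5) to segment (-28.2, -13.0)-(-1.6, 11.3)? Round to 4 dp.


Project P onto AB: t = 0.4905 (clamped to [0,1])
Closest point on segment: (-15.1532, -1.0813)
Distance: 27.6562

27.6562


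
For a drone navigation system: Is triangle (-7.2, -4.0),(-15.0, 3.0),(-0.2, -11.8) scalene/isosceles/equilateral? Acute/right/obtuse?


Side lengths squared: AB^2=109.84, BC^2=438.08, CA^2=109.84
Sorted: [109.84, 109.84, 438.08]
By sides: Isosceles, By angles: Obtuse

Isosceles, Obtuse


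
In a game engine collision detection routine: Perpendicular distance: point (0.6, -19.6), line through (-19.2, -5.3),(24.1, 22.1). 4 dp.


|cross product| = 1161.71
|line direction| = sqrt(2625.65) = 51.2411
Distance = 1161.71/sqrt(2625.65) = 22.6715

22.6715


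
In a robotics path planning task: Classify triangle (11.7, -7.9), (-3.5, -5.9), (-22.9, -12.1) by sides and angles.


Side lengths squared: AB^2=235.04, BC^2=414.8, CA^2=1214.8
Sorted: [235.04, 414.8, 1214.8]
By sides: Scalene, By angles: Obtuse

Scalene, Obtuse


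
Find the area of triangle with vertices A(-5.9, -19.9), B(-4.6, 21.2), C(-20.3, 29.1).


Area = |x_A(y_B-y_C) + x_B(y_C-y_A) + x_C(y_A-y_B)|/2
= |46.61 + (-225.4) + 834.33|/2
= 655.54/2 = 327.77

327.77


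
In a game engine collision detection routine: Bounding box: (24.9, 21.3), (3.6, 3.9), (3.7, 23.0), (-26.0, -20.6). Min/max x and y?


x range: [-26, 24.9]
y range: [-20.6, 23]
Bounding box: (-26,-20.6) to (24.9,23)

(-26,-20.6) to (24.9,23)


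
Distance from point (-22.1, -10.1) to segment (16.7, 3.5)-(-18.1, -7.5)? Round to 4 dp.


Project P onto AB: t = 1 (clamped to [0,1])
Closest point on segment: (-18.1, -7.5)
Distance: 4.7707

4.7707


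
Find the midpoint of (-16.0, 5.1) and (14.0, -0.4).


M = (((-16)+14)/2, (5.1+(-0.4))/2)
= (-1, 2.35)

(-1, 2.35)


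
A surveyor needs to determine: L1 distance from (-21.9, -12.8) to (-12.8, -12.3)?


|(-21.9)-(-12.8)| + |(-12.8)-(-12.3)| = 9.1 + 0.5 = 9.6

9.6


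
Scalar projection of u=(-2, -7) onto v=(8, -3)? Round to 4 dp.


u.v = 5, |v| = sqrt(73) = 8.544
Scalar projection = u.v / |v| = 5 / sqrt(73) = 0.5852

0.5852


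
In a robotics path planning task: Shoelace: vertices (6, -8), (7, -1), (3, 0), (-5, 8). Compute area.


Shoelace sum: (6*(-1) - 7*(-8)) + (7*0 - 3*(-1)) + (3*8 - (-5)*0) + ((-5)*(-8) - 6*8)
= 69
Area = |69|/2 = 34.5

34.5


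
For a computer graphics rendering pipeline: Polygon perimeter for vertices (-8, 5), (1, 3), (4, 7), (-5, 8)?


Sides: (-8, 5)->(1, 3): sqrt(85) = 9.219544, (1, 3)->(4, 7): sqrt(25) = 5, (4, 7)->(-5, 8): sqrt(82) = 9.055385, (-5, 8)->(-8, 5): sqrt(18) = 4.242641
Sum = 27.51757
Perimeter = 27.5176

27.5176


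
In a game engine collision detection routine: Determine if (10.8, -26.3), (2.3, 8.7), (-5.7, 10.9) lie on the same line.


Cross product: (2.3-10.8)*(10.9-(-26.3)) - (8.7-(-26.3))*((-5.7)-10.8)
= 261.3

No, not collinear


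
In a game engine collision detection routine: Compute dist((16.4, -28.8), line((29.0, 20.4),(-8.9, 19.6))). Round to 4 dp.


|cross product| = 1854.6
|line direction| = sqrt(1437.05) = 37.9084
Distance = 1854.6/sqrt(1437.05) = 48.9231

48.9231


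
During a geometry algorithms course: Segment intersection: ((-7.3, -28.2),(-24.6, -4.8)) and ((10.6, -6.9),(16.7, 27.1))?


Cross products: d1=478.67, d2=1209.61, d3=-787.35, d4=-1518.29
d1*d2 < 0 and d3*d4 < 0? no

No, they don't intersect


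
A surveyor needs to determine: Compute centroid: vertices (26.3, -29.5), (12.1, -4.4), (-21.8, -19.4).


Centroid = ((x_A+x_B+x_C)/3, (y_A+y_B+y_C)/3)
= ((26.3+12.1+(-21.8))/3, ((-29.5)+(-4.4)+(-19.4))/3)
= (5.5333, -17.7667)

(5.5333, -17.7667)


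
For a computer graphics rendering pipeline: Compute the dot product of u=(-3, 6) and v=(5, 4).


u . v = u_x*v_x + u_y*v_y = (-3)*5 + 6*4
= (-15) + 24 = 9

9


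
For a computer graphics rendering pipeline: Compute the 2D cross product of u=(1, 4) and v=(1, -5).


u x v = u_x*v_y - u_y*v_x = 1*(-5) - 4*1
= (-5) - 4 = -9

-9


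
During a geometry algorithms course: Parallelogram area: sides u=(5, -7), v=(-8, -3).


|u x v| = |5*(-3) - (-7)*(-8)|
= |(-15) - 56| = 71

71


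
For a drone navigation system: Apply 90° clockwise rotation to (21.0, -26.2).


90° CW: (x,y) -> (y, -x)
(21,-26.2) -> (-26.2, -21)

(-26.2, -21)


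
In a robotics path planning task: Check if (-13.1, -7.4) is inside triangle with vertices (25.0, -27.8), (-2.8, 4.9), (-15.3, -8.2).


Cross products: AB x AP = 678.75, BC x BP = 18.82, CA x CP = 75.36
All same sign? yes

Yes, inside


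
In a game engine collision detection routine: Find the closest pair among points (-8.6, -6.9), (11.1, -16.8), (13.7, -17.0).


d(P0,P1) = 22.0477, d(P0,P2) = 24.4806, d(P1,P2) = 2.6077
Closest: P1 and P2

Closest pair: (11.1, -16.8) and (13.7, -17.0), distance = 2.6077


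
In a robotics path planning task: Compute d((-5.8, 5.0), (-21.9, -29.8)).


dx=-16.1, dy=-34.8
d^2 = (-16.1)^2 + (-34.8)^2 = 1470.25
d = sqrt(1470.25) = 38.3438

38.3438


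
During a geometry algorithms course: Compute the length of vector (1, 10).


|u| = sqrt(1^2 + 10^2) = sqrt(101) = 10.0499

10.0499


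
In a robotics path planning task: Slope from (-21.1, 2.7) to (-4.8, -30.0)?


slope = (y2-y1)/(x2-x1) = ((-30)-2.7)/((-4.8)-(-21.1)) = (-32.7)/16.3 = -2.0061

-2.0061


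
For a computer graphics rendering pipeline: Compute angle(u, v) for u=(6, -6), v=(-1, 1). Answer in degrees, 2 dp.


u.v = -12, |u| = sqrt(72) = 8.4853, |v| = sqrt(2) = 1.4142
cos(theta) = u.v/(|u||v|) = -12/sqrt(144) = -1
theta = acos(-1) = 180 degrees

180 degrees


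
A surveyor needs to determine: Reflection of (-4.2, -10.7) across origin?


Reflection over origin: (x,y) -> (-x,-y)
(-4.2, -10.7) -> (4.2, 10.7)

(4.2, 10.7)


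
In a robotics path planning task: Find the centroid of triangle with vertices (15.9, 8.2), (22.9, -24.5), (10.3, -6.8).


Centroid = ((x_A+x_B+x_C)/3, (y_A+y_B+y_C)/3)
= ((15.9+22.9+10.3)/3, (8.2+(-24.5)+(-6.8))/3)
= (16.3667, -7.7)

(16.3667, -7.7)


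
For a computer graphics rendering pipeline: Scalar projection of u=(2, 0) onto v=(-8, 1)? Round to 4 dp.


u.v = -16, |v| = sqrt(65) = 8.0623
Scalar projection = u.v / |v| = -16 / sqrt(65) = -1.9846

-1.9846


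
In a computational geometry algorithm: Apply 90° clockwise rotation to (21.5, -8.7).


90° CW: (x,y) -> (y, -x)
(21.5,-8.7) -> (-8.7, -21.5)

(-8.7, -21.5)


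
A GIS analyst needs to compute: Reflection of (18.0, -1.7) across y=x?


Reflection over y=x: (x,y) -> (y,x)
(18, -1.7) -> (-1.7, 18)

(-1.7, 18)


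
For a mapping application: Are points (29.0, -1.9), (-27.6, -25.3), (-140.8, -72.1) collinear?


Cross product: ((-27.6)-29)*((-72.1)-(-1.9)) - ((-25.3)-(-1.9))*((-140.8)-29)
= 0

Yes, collinear


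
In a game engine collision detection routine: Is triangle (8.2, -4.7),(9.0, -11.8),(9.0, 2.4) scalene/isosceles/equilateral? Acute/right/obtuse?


Side lengths squared: AB^2=51.05, BC^2=201.64, CA^2=51.05
Sorted: [51.05, 51.05, 201.64]
By sides: Isosceles, By angles: Obtuse

Isosceles, Obtuse


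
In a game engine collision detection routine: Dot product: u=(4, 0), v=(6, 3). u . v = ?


u . v = u_x*v_x + u_y*v_y = 4*6 + 0*3
= 24 + 0 = 24

24


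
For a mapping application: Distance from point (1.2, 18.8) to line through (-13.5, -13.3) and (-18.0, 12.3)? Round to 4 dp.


|cross product| = 520.77
|line direction| = sqrt(675.61) = 25.9925
Distance = 520.77/sqrt(675.61) = 20.0354

20.0354


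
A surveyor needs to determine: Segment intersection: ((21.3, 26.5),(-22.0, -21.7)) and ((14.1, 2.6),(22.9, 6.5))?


Cross products: d1=182.24, d2=-73.05, d3=687.83, d4=943.12
d1*d2 < 0 and d3*d4 < 0? no

No, they don't intersect


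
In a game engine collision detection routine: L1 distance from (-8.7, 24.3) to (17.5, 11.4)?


|(-8.7)-17.5| + |24.3-11.4| = 26.2 + 12.9 = 39.1

39.1


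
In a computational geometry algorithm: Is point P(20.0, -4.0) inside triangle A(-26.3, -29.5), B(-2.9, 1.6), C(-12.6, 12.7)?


Cross products: AB x AP = -843.23, BC x BP = -199.87, CA x CP = 1604.51
All same sign? no

No, outside


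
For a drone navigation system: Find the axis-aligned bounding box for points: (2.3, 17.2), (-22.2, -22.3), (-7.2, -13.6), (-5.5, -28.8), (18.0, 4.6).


x range: [-22.2, 18]
y range: [-28.8, 17.2]
Bounding box: (-22.2,-28.8) to (18,17.2)

(-22.2,-28.8) to (18,17.2)


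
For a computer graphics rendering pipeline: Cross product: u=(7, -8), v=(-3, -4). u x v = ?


u x v = u_x*v_y - u_y*v_x = 7*(-4) - (-8)*(-3)
= (-28) - 24 = -52

-52


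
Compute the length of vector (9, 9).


|u| = sqrt(9^2 + 9^2) = sqrt(162) = 12.7279

12.7279


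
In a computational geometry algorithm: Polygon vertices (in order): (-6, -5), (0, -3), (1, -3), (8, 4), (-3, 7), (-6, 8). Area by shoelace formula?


Shoelace sum: ((-6)*(-3) - 0*(-5)) + (0*(-3) - 1*(-3)) + (1*4 - 8*(-3)) + (8*7 - (-3)*4) + ((-3)*8 - (-6)*7) + ((-6)*(-5) - (-6)*8)
= 213
Area = |213|/2 = 106.5

106.5


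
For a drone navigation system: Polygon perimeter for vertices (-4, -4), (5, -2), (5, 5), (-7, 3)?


Sides: (-4, -4)->(5, -2): sqrt(85) = 9.219544, (5, -2)->(5, 5): sqrt(49) = 7, (5, 5)->(-7, 3): sqrt(148) = 12.165525, (-7, 3)->(-4, -4): sqrt(58) = 7.615773
Sum = 36.000842
Perimeter = 36.0008

36.0008


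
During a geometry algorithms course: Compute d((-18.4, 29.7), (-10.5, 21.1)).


dx=7.9, dy=-8.6
d^2 = 7.9^2 + (-8.6)^2 = 136.37
d = sqrt(136.37) = 11.6778

11.6778


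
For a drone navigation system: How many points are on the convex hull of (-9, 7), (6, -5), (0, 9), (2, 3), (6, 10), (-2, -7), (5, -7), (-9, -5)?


Convex hull vertices (CCW): (-9, -5), (-2, -7), (5, -7), (6, -5), (6, 10), (0, 9), (-9, 7)
Count = 7

7


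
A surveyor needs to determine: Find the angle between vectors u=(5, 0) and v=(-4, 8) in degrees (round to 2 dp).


u.v = -20, |u| = sqrt(25) = 5, |v| = sqrt(80) = 8.9443
cos(theta) = u.v/(|u||v|) = -20/sqrt(2000) = -0.447214
theta = acos(-0.447214) = 116.57 degrees

116.57 degrees


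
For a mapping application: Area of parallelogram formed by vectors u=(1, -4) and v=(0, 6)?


|u x v| = |1*6 - (-4)*0|
= |6 - 0| = 6

6


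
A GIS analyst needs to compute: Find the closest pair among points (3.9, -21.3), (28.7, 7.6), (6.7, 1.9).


d(P0,P1) = 38.0821, d(P0,P2) = 23.3684, d(P1,P2) = 22.7264
Closest: P1 and P2

Closest pair: (28.7, 7.6) and (6.7, 1.9), distance = 22.7264


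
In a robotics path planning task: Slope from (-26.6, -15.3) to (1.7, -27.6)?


slope = (y2-y1)/(x2-x1) = ((-27.6)-(-15.3))/(1.7-(-26.6)) = (-12.3)/28.3 = -0.4346

-0.4346


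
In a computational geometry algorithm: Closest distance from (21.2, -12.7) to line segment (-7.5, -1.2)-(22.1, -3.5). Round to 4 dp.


Project P onto AB: t = 0.9938 (clamped to [0,1])
Closest point on segment: (21.916, -3.4857)
Distance: 9.2421

9.2421


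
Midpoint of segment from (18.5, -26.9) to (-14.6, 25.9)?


M = ((18.5+(-14.6))/2, ((-26.9)+25.9)/2)
= (1.95, -0.5)

(1.95, -0.5)


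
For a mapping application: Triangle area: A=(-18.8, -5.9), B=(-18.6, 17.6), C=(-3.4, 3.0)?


Area = |x_A(y_B-y_C) + x_B(y_C-y_A) + x_C(y_A-y_B)|/2
= |(-274.48) + (-165.54) + 79.9|/2
= 360.12/2 = 180.06

180.06


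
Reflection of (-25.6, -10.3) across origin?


Reflection over origin: (x,y) -> (-x,-y)
(-25.6, -10.3) -> (25.6, 10.3)

(25.6, 10.3)


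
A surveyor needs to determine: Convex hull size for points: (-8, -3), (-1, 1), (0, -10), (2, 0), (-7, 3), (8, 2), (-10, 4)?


Convex hull vertices (CCW): (-10, 4), (-8, -3), (0, -10), (8, 2)
Count = 4

4


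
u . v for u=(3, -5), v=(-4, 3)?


u . v = u_x*v_x + u_y*v_y = 3*(-4) + (-5)*3
= (-12) + (-15) = -27

-27


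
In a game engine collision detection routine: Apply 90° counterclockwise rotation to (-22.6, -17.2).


90° CCW: (x,y) -> (-y, x)
(-22.6,-17.2) -> (17.2, -22.6)

(17.2, -22.6)


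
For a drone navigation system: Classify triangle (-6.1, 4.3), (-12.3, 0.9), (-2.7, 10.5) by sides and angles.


Side lengths squared: AB^2=50, BC^2=184.32, CA^2=50
Sorted: [50, 50, 184.32]
By sides: Isosceles, By angles: Obtuse

Isosceles, Obtuse


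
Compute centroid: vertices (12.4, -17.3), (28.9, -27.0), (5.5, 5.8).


Centroid = ((x_A+x_B+x_C)/3, (y_A+y_B+y_C)/3)
= ((12.4+28.9+5.5)/3, ((-17.3)+(-27)+5.8)/3)
= (15.6, -12.8333)

(15.6, -12.8333)


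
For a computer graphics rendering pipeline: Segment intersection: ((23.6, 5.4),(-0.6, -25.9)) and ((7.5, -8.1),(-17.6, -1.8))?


Cross products: d1=-440.28, d2=497.81, d3=-177.23, d4=-1115.32
d1*d2 < 0 and d3*d4 < 0? no

No, they don't intersect


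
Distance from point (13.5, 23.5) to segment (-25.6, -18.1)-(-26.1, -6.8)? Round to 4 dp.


Project P onto AB: t = 1 (clamped to [0,1])
Closest point on segment: (-26.1, -6.8)
Distance: 49.8623

49.8623


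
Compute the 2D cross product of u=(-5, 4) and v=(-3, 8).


u x v = u_x*v_y - u_y*v_x = (-5)*8 - 4*(-3)
= (-40) - (-12) = -28

-28


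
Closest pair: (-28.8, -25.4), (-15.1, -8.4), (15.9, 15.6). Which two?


d(P0,P1) = 21.8332, d(P0,P2) = 60.6555, d(P1,P2) = 39.2046
Closest: P0 and P1

Closest pair: (-28.8, -25.4) and (-15.1, -8.4), distance = 21.8332


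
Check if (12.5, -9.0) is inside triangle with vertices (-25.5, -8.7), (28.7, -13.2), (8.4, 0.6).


Cross products: AB x AP = 154.74, BC x BP = 138.3, CA x CP = 363.57
All same sign? yes

Yes, inside


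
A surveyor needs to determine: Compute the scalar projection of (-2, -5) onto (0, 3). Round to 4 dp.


u.v = -15, |v| = sqrt(9) = 3
Scalar projection = u.v / |v| = -15 / sqrt(9) = -5

-5


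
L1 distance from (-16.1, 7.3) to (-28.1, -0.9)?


|(-16.1)-(-28.1)| + |7.3-(-0.9)| = 12 + 8.2 = 20.2

20.2


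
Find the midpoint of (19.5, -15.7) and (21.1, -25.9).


M = ((19.5+21.1)/2, ((-15.7)+(-25.9))/2)
= (20.3, -20.8)

(20.3, -20.8)


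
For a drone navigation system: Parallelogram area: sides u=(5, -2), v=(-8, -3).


|u x v| = |5*(-3) - (-2)*(-8)|
= |(-15) - 16| = 31

31


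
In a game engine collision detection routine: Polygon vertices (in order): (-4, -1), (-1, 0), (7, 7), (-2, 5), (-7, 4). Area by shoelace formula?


Shoelace sum: ((-4)*0 - (-1)*(-1)) + ((-1)*7 - 7*0) + (7*5 - (-2)*7) + ((-2)*4 - (-7)*5) + ((-7)*(-1) - (-4)*4)
= 91
Area = |91|/2 = 45.5

45.5


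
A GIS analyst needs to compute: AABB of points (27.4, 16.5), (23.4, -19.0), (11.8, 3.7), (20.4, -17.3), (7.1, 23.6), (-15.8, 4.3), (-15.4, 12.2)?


x range: [-15.8, 27.4]
y range: [-19, 23.6]
Bounding box: (-15.8,-19) to (27.4,23.6)

(-15.8,-19) to (27.4,23.6)


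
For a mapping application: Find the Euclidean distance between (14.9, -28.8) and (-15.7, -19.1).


dx=-30.6, dy=9.7
d^2 = (-30.6)^2 + 9.7^2 = 1030.45
d = sqrt(1030.45) = 32.1006

32.1006


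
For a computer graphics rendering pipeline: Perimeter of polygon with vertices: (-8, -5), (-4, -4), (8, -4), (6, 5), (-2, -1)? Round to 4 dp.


Sides: (-8, -5)->(-4, -4): sqrt(17) = 4.123106, (-4, -4)->(8, -4): sqrt(144) = 12, (8, -4)->(6, 5): sqrt(85) = 9.219544, (6, 5)->(-2, -1): sqrt(100) = 10, (-2, -1)->(-8, -5): sqrt(52) = 7.211103
Sum = 42.553753
Perimeter = 42.5538

42.5538


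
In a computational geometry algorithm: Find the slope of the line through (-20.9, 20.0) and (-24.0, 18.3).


slope = (y2-y1)/(x2-x1) = (18.3-20)/((-24)-(-20.9)) = (-1.7)/(-3.1) = 0.5484

0.5484


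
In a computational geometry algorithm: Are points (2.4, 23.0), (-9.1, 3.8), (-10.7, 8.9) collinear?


Cross product: ((-9.1)-2.4)*(8.9-23) - (3.8-23)*((-10.7)-2.4)
= -89.37

No, not collinear


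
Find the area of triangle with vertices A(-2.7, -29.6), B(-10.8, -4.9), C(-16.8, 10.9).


Area = |x_A(y_B-y_C) + x_B(y_C-y_A) + x_C(y_A-y_B)|/2
= |42.66 + (-437.4) + 414.96|/2
= 20.22/2 = 10.11

10.11


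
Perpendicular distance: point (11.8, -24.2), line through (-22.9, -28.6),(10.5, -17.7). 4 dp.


|cross product| = 231.27
|line direction| = sqrt(1234.37) = 35.1336
Distance = 231.27/sqrt(1234.37) = 6.5826

6.5826


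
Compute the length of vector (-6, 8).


|u| = sqrt((-6)^2 + 8^2) = sqrt(100) = 10

10


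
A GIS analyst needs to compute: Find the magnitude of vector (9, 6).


|u| = sqrt(9^2 + 6^2) = sqrt(117) = 10.8167

10.8167


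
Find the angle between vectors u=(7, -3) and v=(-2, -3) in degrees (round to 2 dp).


u.v = -5, |u| = sqrt(58) = 7.6158, |v| = sqrt(13) = 3.6056
cos(theta) = u.v/(|u||v|) = -5/sqrt(754) = -0.182089
theta = acos(-0.182089) = 100.49 degrees

100.49 degrees


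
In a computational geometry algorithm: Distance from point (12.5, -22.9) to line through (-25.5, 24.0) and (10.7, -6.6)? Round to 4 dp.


|cross product| = 534.98
|line direction| = sqrt(2246.8) = 47.4004
Distance = 534.98/sqrt(2246.8) = 11.2864

11.2864


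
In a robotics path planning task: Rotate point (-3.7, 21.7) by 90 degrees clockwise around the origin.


90° CW: (x,y) -> (y, -x)
(-3.7,21.7) -> (21.7, 3.7)

(21.7, 3.7)


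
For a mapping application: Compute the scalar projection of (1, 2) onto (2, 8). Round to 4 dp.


u.v = 18, |v| = sqrt(68) = 8.2462
Scalar projection = u.v / |v| = 18 / sqrt(68) = 2.1828

2.1828


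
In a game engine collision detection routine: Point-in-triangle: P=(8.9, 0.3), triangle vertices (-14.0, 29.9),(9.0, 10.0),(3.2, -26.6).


Cross products: AB x AP = -225.09, BC x BP = 52.6, CA x CP = -784.73
All same sign? no

No, outside


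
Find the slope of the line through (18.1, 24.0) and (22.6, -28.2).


slope = (y2-y1)/(x2-x1) = ((-28.2)-24)/(22.6-18.1) = (-52.2)/4.5 = -11.6

-11.6


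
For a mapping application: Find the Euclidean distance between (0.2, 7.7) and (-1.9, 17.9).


dx=-2.1, dy=10.2
d^2 = (-2.1)^2 + 10.2^2 = 108.45
d = sqrt(108.45) = 10.4139

10.4139


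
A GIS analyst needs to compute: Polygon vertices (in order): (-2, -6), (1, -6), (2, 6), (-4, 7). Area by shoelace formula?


Shoelace sum: ((-2)*(-6) - 1*(-6)) + (1*6 - 2*(-6)) + (2*7 - (-4)*6) + ((-4)*(-6) - (-2)*7)
= 112
Area = |112|/2 = 56

56


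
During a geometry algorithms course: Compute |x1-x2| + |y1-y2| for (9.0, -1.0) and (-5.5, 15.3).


|9-(-5.5)| + |(-1)-15.3| = 14.5 + 16.3 = 30.8

30.8


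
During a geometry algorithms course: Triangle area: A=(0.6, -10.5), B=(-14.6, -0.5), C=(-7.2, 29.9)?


Area = |x_A(y_B-y_C) + x_B(y_C-y_A) + x_C(y_A-y_B)|/2
= |(-18.24) + (-589.84) + 72|/2
= 536.08/2 = 268.04

268.04


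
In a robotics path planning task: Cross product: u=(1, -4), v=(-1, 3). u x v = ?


u x v = u_x*v_y - u_y*v_x = 1*3 - (-4)*(-1)
= 3 - 4 = -1

-1


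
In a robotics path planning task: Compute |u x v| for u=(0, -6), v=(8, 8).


|u x v| = |0*8 - (-6)*8|
= |0 - (-48)| = 48

48


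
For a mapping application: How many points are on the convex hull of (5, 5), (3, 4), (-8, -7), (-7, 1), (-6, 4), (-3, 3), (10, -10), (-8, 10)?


Convex hull vertices (CCW): (-8, -7), (10, -10), (5, 5), (-8, 10)
Count = 4

4


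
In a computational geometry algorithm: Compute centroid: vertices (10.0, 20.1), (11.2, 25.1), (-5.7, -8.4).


Centroid = ((x_A+x_B+x_C)/3, (y_A+y_B+y_C)/3)
= ((10+11.2+(-5.7))/3, (20.1+25.1+(-8.4))/3)
= (5.1667, 12.2667)

(5.1667, 12.2667)


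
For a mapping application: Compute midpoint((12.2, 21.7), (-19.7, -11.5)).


M = ((12.2+(-19.7))/2, (21.7+(-11.5))/2)
= (-3.75, 5.1)

(-3.75, 5.1)
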